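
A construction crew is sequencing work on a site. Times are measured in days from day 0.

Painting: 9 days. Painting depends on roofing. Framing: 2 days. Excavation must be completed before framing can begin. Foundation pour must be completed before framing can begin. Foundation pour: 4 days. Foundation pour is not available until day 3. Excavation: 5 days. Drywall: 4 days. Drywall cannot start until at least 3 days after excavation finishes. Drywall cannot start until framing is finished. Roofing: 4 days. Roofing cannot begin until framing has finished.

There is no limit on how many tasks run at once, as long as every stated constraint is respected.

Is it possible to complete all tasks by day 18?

Foundation pour cannot begin until its own release at day 3. It runs from day 3 to 3 + 4 = day 7.
Nothing blocks excavation, so it runs from day 0 to day 5.
Framing cannot start until excavation (finishes day 5); foundation pour (finishes day 7). The controlling bound is day 7, so framing finishes at 7 + 2 = day 9.
Drywall cannot start until excavation (finishes day 5, plus 3-day gap → day 8); framing (finishes day 9). The controlling bound is day 9, so drywall finishes at 9 + 4 = day 13.
Roofing cannot begin until framing (finishes day 9). It runs from day 9 to 9 + 4 = day 13.
After roofing (finishes day 13), painting can start at day 13 and finishes at day 22.
The earliest everything can be done is day 22, which is after the deadline of 18, so it is not possible.

No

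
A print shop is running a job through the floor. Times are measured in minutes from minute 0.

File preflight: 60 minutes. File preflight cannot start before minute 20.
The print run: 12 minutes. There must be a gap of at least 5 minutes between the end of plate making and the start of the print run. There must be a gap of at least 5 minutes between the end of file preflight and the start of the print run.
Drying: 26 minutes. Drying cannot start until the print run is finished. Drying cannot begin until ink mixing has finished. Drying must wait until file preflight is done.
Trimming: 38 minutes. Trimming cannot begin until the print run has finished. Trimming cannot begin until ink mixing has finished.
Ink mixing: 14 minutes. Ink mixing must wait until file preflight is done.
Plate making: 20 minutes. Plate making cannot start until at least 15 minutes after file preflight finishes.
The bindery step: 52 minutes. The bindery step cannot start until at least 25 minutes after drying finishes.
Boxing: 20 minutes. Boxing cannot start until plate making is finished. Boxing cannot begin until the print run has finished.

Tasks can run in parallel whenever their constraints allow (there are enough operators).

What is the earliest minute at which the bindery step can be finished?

235

File preflight cannot begin until its own release at minute 20. It runs from minute 20 to 20 + 60 = minute 80.
Ink mixing waits on file preflight (finishes minute 80), so it starts at minute 80 and finishes at 80 + 14 = minute 94.
Plate making waits on file preflight (finishes minute 80, plus 15-minute gap → minute 95), so it starts at minute 95 and finishes at 95 + 20 = minute 115.
The print run has to wait for plate making (finishes minute 115, plus 5-minute gap → minute 120); file preflight (finishes minute 80, plus 5-minute gap → minute 85). The latest of these is minute 120, so the print run runs minute 120 to 120 + 12 = minute 132.
Drying needs all of the print run (finishes minute 132); ink mixing (finishes minute 94); file preflight (finishes minute 80). That puts its earliest start at minute 132; it finishes at 132 + 26 = minute 158.
The bindery step waits on drying (finishes minute 158, plus 25-minute gap → minute 183), so it starts at minute 183 and finishes at 183 + 52 = minute 235.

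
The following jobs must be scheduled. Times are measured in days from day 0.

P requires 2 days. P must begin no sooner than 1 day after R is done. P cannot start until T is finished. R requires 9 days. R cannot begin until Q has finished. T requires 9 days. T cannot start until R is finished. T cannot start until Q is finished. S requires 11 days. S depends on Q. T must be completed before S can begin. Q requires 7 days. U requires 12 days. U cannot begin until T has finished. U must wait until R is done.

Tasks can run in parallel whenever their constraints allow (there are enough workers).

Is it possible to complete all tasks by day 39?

Yes

Nothing blocks Q, so it runs from day 0 to day 7.
R cannot begin until Q (finishes day 7). It runs from day 7 to 7 + 9 = day 16.
T needs all of R (finishes day 16); Q (finishes day 7). That puts its earliest start at day 16; it finishes at 16 + 9 = day 25.
U cannot start until T (finishes day 25); R (finishes day 16). The controlling bound is day 25, so U finishes at 25 + 12 = day 37.
S has to wait for Q (finishes day 7); T (finishes day 25). The latest of these is day 25, so S runs day 25 to 25 + 11 = day 36.
P cannot start until R (finishes day 16, plus 1-day gap → day 17); T (finishes day 25). The controlling bound is day 25, so P finishes at 25 + 2 = day 27.
Every task is finished by day 37, which is no later than the deadline of 39, so the schedule is feasible.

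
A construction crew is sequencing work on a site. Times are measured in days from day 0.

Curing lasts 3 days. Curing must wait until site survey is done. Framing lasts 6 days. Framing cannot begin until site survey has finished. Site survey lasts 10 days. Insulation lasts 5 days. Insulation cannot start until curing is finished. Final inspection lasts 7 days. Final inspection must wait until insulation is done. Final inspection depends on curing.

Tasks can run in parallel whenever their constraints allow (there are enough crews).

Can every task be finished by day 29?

Yes

Site survey has no prerequisites, so it starts at day 0 and finishes at day 10.
Framing cannot begin until site survey (finishes day 10). It runs from day 10 to 10 + 6 = day 16.
After site survey (finishes day 10), curing can start at day 10 and finishes at day 13.
Insulation cannot begin until curing (finishes day 13). It runs from day 13 to 13 + 5 = day 18.
For final inspection: insulation (finishes day 18); curing (finishes day 13). Taking the maximum gives a start of day 18, and it finishes at 18 + 7 = day 25.
Every task is finished by day 25, which is no later than the deadline of 29, so the schedule is feasible.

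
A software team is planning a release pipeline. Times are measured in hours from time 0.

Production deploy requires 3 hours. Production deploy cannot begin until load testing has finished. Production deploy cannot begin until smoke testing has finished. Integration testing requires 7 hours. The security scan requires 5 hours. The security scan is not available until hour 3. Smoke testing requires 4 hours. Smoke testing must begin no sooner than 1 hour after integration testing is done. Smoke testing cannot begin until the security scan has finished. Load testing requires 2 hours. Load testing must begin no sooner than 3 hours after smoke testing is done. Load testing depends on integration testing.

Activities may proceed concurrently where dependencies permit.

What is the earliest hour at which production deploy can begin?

17

After its own release at hour 3, the security scan can start at hour 3 and finishes at hour 8.
Integration testing can start immediately at hour 0; it finishes at hour 7.
For smoke testing: integration testing (finishes hour 7, plus 1-hour gap → hour 8); the security scan (finishes hour 8). Taking the maximum gives a start of hour 8, and it finishes at 8 + 4 = hour 12.
For load testing: smoke testing (finishes hour 12, plus 3-hour gap → hour 15); integration testing (finishes hour 7). Taking the maximum gives a start of hour 15, and it finishes at 15 + 2 = hour 17.
Production deploy waits on load testing (finishes hour 17); smoke testing (finishes hour 12). The latest of these is hour 17, which is the earliest production deploy can start.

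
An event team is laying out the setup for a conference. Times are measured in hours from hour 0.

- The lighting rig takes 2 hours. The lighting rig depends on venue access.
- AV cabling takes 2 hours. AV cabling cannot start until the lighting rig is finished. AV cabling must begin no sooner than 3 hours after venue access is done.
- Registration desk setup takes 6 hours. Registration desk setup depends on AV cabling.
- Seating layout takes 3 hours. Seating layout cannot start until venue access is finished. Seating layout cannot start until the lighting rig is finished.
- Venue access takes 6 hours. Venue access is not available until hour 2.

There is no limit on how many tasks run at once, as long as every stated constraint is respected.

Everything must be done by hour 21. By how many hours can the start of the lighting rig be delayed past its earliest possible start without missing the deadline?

After its own release at hour 2, venue access can start at hour 2 and finishes at hour 8.
The lighting rig cannot begin until venue access (finishes hour 8). It runs from hour 8 to 8 + 2 = hour 10.

Working backward from the deadline:
To finish by hour 21, registration desk setup (duration 6) must start no later than hour 15.
Since registration desk setup (must start by hour 15) depends on it, AV cabling must finish by hour 15. Backing off its 2-hour duration gives a latest start of hour 13.
Nothing follows seating layout; the deadline of hour 21 is its only limit. It must start by 21 − 3 = hour 18.
For the lighting rig: AV cabling (must start by hour 13); seating layout (must start by hour 18). The most restrictive is hour 13; with a 2-hour duration, the lighting rig must start by hour 11.
So the lighting rig can start as early as hour 8 and as late as hour 11, giving 11 − 8 = 3 hours of slack.

3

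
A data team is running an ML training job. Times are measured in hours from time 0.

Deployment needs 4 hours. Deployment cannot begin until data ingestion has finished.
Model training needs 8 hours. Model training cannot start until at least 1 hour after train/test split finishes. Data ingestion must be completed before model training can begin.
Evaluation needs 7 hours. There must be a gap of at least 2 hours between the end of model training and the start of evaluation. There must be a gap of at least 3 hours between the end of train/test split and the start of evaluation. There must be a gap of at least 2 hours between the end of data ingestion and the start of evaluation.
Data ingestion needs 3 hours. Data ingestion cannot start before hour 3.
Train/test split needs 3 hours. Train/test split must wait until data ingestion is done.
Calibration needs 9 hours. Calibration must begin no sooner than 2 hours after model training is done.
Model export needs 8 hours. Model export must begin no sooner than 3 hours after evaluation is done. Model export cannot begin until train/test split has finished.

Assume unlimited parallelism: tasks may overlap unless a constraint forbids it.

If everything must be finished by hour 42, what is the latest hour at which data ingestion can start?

7

To finish by hour 42, model export (duration 8) must start no later than hour 34.
Evaluation must finish before model export (must start by hour 34, minus 3-hour gap → hour 31). With a 7-hour duration, evaluation must start by 31 − 7 = hour 24.
Nothing follows calibration; the deadline of hour 42 is its only limit. It must start by 42 − 9 = hour 33.
Model training must finish in time for evaluation (must start by hour 24, minus 2-hour gap → hour 22); calibration (must start by hour 33, minus 2-hour gap → hour 31). The tightest is hour 22, so model training must start by 22 − 8 = hour 14.
Train/test split feeds model training (must start by hour 14, minus 1-hour gap → hour 13); evaluation (must start by hour 24, minus 3-hour gap → hour 21); model export (must start by hour 34). Taking the minimum, train/test split must finish by hour 13 and start by 13 − 3 = hour 10.
Deployment has no dependents, so it just needs to finish by hour 42. Starting by 42 − 4 = hour 38 achieves that.
Data ingestion has several dependents: train/test split (must start by hour 10); model training (must start by hour 14); evaluation (must start by hour 24, minus 2-hour gap → hour 22); deployment (must start by hour 38). The earliest of those limits is hour 10, so data ingestion must start by 10 − 3 = hour 7.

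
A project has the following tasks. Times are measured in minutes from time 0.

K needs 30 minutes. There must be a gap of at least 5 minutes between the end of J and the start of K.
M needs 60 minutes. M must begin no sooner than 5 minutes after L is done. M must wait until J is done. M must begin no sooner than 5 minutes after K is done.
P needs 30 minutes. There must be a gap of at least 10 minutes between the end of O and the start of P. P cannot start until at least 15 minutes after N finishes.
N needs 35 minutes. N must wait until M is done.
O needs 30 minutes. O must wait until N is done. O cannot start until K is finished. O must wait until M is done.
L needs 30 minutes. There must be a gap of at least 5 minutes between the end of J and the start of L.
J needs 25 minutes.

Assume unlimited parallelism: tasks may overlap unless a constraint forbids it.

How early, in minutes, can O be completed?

190

Nothing blocks J, so it runs from minute 0 to minute 25.
L cannot begin until J (finishes minute 25, plus 5-minute gap → minute 30). It runs from minute 30 to 30 + 30 = minute 60.
K waits on J (finishes minute 25, plus 5-minute gap → minute 30), so it starts at minute 30 and finishes at 30 + 30 = minute 60.
M needs all of L (finishes minute 60, plus 5-minute gap → minute 65); J (finishes minute 25); K (finishes minute 60, plus 5-minute gap → minute 65). That puts its earliest start at minute 65; it finishes at 65 + 60 = minute 125.
N cannot begin until M (finishes minute 125). It runs from minute 125 to 125 + 35 = minute 160.
O cannot start until N (finishes minute 160); K (finishes minute 60); M (finishes minute 125). The controlling bound is minute 160, so O finishes at 160 + 30 = minute 190.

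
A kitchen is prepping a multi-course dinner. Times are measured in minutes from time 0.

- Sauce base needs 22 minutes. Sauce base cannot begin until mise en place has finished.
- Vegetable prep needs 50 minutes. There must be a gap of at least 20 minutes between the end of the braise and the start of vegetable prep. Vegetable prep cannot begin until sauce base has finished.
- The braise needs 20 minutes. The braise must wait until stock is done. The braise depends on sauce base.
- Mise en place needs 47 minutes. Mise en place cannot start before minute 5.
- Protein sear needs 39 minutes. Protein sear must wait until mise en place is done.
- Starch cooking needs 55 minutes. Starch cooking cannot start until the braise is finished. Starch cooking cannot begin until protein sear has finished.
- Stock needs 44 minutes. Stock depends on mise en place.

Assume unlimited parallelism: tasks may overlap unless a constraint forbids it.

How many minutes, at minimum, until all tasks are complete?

186

Mise en place cannot begin until its own release at minute 5. It runs from minute 5 to 5 + 47 = minute 52.
Protein sear cannot begin until mise en place (finishes minute 52). It runs from minute 52 to 52 + 39 = minute 91.
After mise en place (finishes minute 52), sauce base can start at minute 52 and finishes at minute 74.
After mise en place (finishes minute 52), stock can start at minute 52 and finishes at minute 96.
For the braise: stock (finishes minute 96); sauce base (finishes minute 74). Taking the maximum gives a start of minute 96, and it finishes at 96 + 20 = minute 116.
Starch cooking needs all of the braise (finishes minute 116); protein sear (finishes minute 91). That puts its earliest start at minute 116; it finishes at 116 + 55 = minute 171.
Vegetable prep needs all of the braise (finishes minute 116, plus 20-minute gap → minute 136); sauce base (finishes minute 74). That puts its earliest start at minute 136; it finishes at 136 + 50 = minute 186.
All tasks are finished once the last one completes. Finish times: Mise en place at 52, Stock at 96, Sauce base at 74, The braise at 116, Protein sear at 91, Vegetable prep at 186, Starch cooking at 171. The latest is minute 186.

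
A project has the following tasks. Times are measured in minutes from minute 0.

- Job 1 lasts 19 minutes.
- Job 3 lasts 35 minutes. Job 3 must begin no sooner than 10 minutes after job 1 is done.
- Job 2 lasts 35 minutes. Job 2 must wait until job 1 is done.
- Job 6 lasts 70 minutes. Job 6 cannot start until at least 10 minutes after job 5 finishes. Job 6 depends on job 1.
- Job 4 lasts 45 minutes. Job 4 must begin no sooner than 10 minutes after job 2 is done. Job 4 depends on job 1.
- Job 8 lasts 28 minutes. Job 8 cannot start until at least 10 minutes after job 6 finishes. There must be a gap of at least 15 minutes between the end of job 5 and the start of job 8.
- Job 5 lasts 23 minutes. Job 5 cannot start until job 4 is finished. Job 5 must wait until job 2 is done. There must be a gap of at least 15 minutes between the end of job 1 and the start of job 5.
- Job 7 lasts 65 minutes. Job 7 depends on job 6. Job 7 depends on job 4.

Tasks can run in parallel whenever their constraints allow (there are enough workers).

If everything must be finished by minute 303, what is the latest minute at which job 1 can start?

26

To finish by minute 303, job 7 (duration 65) must start no later than minute 238.
To finish by minute 303, job 8 (duration 28) must start no later than minute 275.
Job 6 has several dependents: job 7 (must start by minute 238); job 8 (must start by minute 275, minus 10-minute gap → minute 265). The earliest of those limits is minute 238, so job 6 must start by 238 − 70 = minute 168.
Job 5 must finish in time for job 6 (must start by minute 168, minus 10-minute gap → minute 158); job 8 (must start by minute 275, minus 15-minute gap → minute 260). The tightest is minute 158, so job 5 must start by 158 − 23 = minute 135.
For job 4: job 5 (must start by minute 135); job 7 (must start by minute 238). The most restrictive is minute 135; with a 45-minute duration, job 4 must start by minute 90.
Job 2 has several dependents: job 4 (must start by minute 90, minus 10-minute gap → minute 80); job 5 (must start by minute 135). The earliest of those limits is minute 80, so job 2 must start by 80 − 35 = minute 45.
Job 3 must finish by minute 303; it takes 35 minutes, so it must start by 303 − 35 = minute 268.
Job 1 must finish in time for job 2 (must start by minute 45); job 3 (must start by minute 268, minus 10-minute gap → minute 258); job 4 (must start by minute 90); job 5 (must start by minute 135, minus 15-minute gap → minute 120); job 6 (must start by minute 168). The tightest is minute 45, so job 1 must start by 45 − 19 = minute 26.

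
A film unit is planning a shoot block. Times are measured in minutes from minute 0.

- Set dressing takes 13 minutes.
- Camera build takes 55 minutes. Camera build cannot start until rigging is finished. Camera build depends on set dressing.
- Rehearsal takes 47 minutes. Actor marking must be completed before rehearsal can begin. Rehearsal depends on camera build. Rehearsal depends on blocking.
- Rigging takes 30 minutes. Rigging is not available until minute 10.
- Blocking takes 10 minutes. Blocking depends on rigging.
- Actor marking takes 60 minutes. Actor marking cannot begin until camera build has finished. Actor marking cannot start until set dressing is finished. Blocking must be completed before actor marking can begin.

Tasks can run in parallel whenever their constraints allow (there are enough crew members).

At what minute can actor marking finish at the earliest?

Set dressing can start immediately at minute 0; it finishes at minute 13.
After its own release at minute 10, rigging can start at minute 10 and finishes at minute 40.
Blocking waits on rigging (finishes minute 40), so it starts at minute 40 and finishes at 40 + 10 = minute 50.
For camera build: rigging (finishes minute 40); set dressing (finishes minute 13). Taking the maximum gives a start of minute 40, and it finishes at 40 + 55 = minute 95.
Actor marking needs all of camera build (finishes minute 95); set dressing (finishes minute 13); blocking (finishes minute 50). That puts its earliest start at minute 95; it finishes at 95 + 60 = minute 155.

155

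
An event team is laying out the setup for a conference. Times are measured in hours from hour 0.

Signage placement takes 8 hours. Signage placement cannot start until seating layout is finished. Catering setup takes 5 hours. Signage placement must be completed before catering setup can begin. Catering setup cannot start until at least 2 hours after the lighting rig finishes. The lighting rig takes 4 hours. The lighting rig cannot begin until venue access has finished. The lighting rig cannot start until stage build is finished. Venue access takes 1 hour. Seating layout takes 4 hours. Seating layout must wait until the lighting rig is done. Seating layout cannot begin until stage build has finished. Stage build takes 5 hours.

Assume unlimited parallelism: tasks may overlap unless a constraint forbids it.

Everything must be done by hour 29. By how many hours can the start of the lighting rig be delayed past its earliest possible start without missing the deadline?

3

Nothing blocks stage build, so it runs from hour 0 to hour 5.
Venue access can start immediately at hour 0; it finishes at hour 1.
The lighting rig cannot start until venue access (finishes hour 1); stage build (finishes hour 5). The controlling bound is hour 5, so the lighting rig finishes at 5 + 4 = hour 9.

Working backward from the deadline:
Catering setup must finish by hour 29; it takes 5 hours, so it must start by 29 − 5 = hour 24.
Signage placement has to be done before catering setup (must start by hour 24). That means finishing by hour 24, i.e. starting by 24 − 8 = hour 16.
Seating layout must finish before signage placement (must start by hour 16). With a 4-hour duration, seating layout must start by 16 − 4 = hour 12.
The lighting rig feeds seating layout (must start by hour 12); catering setup (must start by hour 24, minus 2-hour gap → hour 22). Taking the minimum, the lighting rig must finish by hour 12 and start by 12 − 4 = hour 8.
So the lighting rig can start as early as hour 5 and as late as hour 8, giving 8 − 5 = 3 hours of slack.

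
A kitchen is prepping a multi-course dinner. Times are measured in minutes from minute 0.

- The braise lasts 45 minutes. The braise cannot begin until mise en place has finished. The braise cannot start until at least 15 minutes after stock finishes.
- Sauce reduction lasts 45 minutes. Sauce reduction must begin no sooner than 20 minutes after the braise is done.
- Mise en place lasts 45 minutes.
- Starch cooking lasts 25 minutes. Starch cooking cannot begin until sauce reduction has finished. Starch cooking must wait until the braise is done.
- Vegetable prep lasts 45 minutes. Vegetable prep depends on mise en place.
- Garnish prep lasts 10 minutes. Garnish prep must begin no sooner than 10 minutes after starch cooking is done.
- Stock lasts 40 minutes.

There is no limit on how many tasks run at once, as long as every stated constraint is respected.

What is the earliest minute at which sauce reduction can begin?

Stock can start immediately at minute 0; it finishes at minute 40.
Nothing blocks mise en place, so it runs from minute 0 to minute 45.
The braise cannot start until mise en place (finishes minute 45); stock (finishes minute 40, plus 15-minute gap → minute 55). The controlling bound is minute 55, so the braise finishes at 55 + 45 = minute 100.
Sauce reduction waits on the braise (finishes minute 100, plus 20-minute gap → minute 120), so the earliest it can start is minute 120.

120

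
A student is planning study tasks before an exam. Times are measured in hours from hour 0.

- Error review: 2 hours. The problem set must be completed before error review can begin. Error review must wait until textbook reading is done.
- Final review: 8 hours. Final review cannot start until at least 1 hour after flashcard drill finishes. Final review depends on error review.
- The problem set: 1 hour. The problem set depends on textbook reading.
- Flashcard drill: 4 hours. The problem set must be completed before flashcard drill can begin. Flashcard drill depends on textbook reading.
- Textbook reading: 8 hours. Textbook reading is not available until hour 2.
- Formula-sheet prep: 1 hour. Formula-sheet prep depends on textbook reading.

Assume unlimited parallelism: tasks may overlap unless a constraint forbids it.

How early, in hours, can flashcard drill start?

11

Textbook reading waits on its own release at hour 2, so it starts at hour 2 and finishes at 2 + 8 = hour 10.
The problem set waits on textbook reading (finishes hour 10), so it starts at hour 10 and finishes at 10 + 1 = hour 11.
Flashcard drill waits on the problem set (finishes hour 11); textbook reading (finishes hour 10). The latest of these is hour 11, which is the earliest flashcard drill can start.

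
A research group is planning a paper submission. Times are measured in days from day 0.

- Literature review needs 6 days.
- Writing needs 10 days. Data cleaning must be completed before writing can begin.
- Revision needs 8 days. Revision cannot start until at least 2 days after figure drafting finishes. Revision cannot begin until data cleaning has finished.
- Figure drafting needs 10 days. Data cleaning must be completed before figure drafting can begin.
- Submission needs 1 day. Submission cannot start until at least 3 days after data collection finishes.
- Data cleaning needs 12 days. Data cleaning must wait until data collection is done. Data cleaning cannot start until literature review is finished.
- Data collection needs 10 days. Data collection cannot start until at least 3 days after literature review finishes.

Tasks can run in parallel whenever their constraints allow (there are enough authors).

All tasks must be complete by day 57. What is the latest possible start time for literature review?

6

Revision has no dependents, so it just needs to finish by day 57. Starting by 57 − 8 = day 49 achieves that.
Figure drafting must finish before revision (must start by day 49, minus 2-day gap → day 47). With a 10-day duration, figure drafting must start by 47 − 10 = day 37.
Nothing follows writing; the deadline of day 57 is its only limit. It must start by 57 − 10 = day 47.
For data cleaning: figure drafting (must start by day 37); writing (must start by day 47); revision (must start by day 49). The most restrictive is day 37; with a 12-day duration, data cleaning must start by day 25.
Submission must finish by day 57; it takes 1 day, so it must start by 57 − 1 = day 56.
For data collection: data cleaning (must start by day 25); submission (must start by day 56, minus 3-day gap → day 53). The most restrictive is day 25; with a 10-day duration, data collection must start by day 15.
Literature review has several dependents: data collection (must start by day 15, minus 3-day gap → day 12); data cleaning (must start by day 25). The earliest of those limits is day 12, so literature review must start by 12 − 6 = day 6.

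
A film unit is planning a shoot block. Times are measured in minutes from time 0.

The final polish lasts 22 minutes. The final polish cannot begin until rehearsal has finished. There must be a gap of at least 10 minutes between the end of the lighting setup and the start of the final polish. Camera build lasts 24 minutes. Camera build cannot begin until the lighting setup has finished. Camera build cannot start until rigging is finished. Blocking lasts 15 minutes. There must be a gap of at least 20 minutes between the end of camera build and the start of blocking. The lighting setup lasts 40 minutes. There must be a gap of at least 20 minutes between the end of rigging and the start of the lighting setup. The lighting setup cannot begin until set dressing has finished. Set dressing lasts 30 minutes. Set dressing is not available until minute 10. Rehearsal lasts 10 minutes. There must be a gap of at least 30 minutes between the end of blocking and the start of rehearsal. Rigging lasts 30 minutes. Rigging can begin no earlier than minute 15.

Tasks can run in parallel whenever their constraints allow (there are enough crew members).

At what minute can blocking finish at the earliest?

164

Set dressing waits on its own release at minute 10, so it starts at minute 10 and finishes at 10 + 30 = minute 40.
After its own release at minute 15, rigging can start at minute 15 and finishes at minute 45.
The lighting setup has to wait for rigging (finishes minute 45, plus 20-minute gap → minute 65); set dressing (finishes minute 40). The latest of these is minute 65, so the lighting setup runs minute 65 to 65 + 40 = minute 105.
For camera build: the lighting setup (finishes minute 105); rigging (finishes minute 45). Taking the maximum gives a start of minute 105, and it finishes at 105 + 24 = minute 129.
Blocking waits on camera build (finishes minute 129, plus 20-minute gap → minute 149), so it starts at minute 149 and finishes at 149 + 15 = minute 164.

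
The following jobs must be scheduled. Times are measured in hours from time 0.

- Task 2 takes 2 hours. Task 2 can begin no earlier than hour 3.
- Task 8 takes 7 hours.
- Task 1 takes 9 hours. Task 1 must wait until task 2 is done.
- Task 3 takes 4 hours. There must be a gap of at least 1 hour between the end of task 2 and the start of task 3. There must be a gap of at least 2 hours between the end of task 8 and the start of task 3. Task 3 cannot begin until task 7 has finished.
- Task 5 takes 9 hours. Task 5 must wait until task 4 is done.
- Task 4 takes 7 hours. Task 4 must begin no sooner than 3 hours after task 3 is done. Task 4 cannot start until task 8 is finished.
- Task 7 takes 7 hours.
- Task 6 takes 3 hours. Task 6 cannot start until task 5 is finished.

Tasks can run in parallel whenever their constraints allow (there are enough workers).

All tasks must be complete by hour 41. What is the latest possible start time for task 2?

12

Task 1 has no dependents, so it just needs to finish by hour 41. Starting by 41 − 9 = hour 32 achieves that.
Task 6 must finish by hour 41; it takes 3 hours, so it must start by 41 − 3 = hour 38.
Task 5 feeds into task 6 (must start by hour 38); so task 5 must finish by hour 38 and therefore start by hour 29.
Task 4 must finish before task 5 (must start by hour 29). With a 7-hour duration, task 4 must start by 29 − 7 = hour 22.
Since task 4 (must start by hour 22, minus 3-hour gap → hour 19) depends on it, task 3 must finish by hour 19. Backing off its 4-hour duration gives a latest start of hour 15.
Task 2 has several dependents: task 1 (must start by hour 32); task 3 (must start by hour 15, minus 1-hour gap → hour 14). The earliest of those limits is hour 14, so task 2 must start by 14 − 2 = hour 12.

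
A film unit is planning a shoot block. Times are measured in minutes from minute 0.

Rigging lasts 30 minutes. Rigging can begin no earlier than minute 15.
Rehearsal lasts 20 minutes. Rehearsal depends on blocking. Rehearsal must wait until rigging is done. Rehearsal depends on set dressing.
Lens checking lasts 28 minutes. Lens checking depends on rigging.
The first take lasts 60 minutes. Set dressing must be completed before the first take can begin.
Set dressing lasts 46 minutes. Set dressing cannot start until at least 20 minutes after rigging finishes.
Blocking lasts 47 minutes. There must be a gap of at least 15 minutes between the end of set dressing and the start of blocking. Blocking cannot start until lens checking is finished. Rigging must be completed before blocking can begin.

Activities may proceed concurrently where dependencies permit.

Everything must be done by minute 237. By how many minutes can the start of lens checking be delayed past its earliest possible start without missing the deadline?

Rigging cannot begin until its own release at minute 15. It runs from minute 15 to 15 + 30 = minute 45.
Lens checking cannot begin until rigging (finishes minute 45). It runs from minute 45 to 45 + 28 = minute 73.

Working backward from the deadline:
To finish by minute 237, rehearsal (duration 20) must start no later than minute 217.
Blocking feeds into rehearsal (must start by minute 217); so blocking must finish by minute 217 and therefore start by minute 170.
Lens checking feeds into blocking (must start by minute 170); so lens checking must finish by minute 170 and therefore start by minute 142.
So lens checking can start as early as minute 45 and as late as minute 142, giving 142 − 45 = 97 minutes of slack.

97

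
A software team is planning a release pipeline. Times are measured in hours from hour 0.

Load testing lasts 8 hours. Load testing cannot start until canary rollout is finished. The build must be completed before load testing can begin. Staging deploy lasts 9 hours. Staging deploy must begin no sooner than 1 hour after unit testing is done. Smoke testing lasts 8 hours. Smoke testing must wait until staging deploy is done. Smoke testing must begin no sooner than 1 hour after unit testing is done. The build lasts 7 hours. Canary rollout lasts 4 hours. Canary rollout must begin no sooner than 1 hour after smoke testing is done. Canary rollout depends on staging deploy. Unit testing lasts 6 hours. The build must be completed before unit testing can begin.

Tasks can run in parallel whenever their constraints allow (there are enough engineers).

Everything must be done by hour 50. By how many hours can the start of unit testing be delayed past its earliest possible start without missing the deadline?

Nothing blocks the build, so it runs from hour 0 to hour 7.
Unit testing cannot begin until the build (finishes hour 7). It runs from hour 7 to 7 + 6 = hour 13.

Working backward from the deadline:
To finish by hour 50, load testing (duration 8) must start no later than hour 42.
Canary rollout must finish before load testing (must start by hour 42). With a 4-hour duration, canary rollout must start by 42 − 4 = hour 38.
Since canary rollout (must start by hour 38, minus 1-hour gap → hour 37) depends on it, smoke testing must finish by hour 37. Backing off its 8-hour duration gives a latest start of hour 29.
Staging deploy must finish in time for smoke testing (must start by hour 29); canary rollout (must start by hour 38). The tightest is hour 29, so staging deploy must start by 29 − 9 = hour 20.
Unit testing feeds staging deploy (must start by hour 20, minus 1-hour gap → hour 19); smoke testing (must start by hour 29, minus 1-hour gap → hour 28). Taking the minimum, unit testing must finish by hour 19 and start by 19 − 6 = hour 13.
So unit testing can start as early as hour 7 and as late as hour 13, giving 13 − 7 = 6 hours of slack.

6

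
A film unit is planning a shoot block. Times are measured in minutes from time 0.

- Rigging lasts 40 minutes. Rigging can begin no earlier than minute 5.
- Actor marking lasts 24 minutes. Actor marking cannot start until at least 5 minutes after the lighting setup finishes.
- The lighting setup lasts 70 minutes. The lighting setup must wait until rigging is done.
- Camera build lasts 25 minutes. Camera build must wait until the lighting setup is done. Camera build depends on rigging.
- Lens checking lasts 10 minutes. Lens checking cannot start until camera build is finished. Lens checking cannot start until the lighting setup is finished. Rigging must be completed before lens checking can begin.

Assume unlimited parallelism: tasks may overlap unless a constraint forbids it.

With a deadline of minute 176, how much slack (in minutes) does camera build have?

Rigging waits on its own release at minute 5, so it starts at minute 5 and finishes at 5 + 40 = minute 45.
The lighting setup waits on rigging (finishes minute 45), so it starts at minute 45 and finishes at 45 + 70 = minute 115.
Camera build has to wait for the lighting setup (finishes minute 115); rigging (finishes minute 45). The latest of these is minute 115, so camera build runs minute 115 to 115 + 25 = minute 140.

Working backward from the deadline:
Nothing follows lens checking; the deadline of minute 176 is its only limit. It must start by 176 − 10 = minute 166.
Camera build must finish before lens checking (must start by minute 166). With a 25-minute duration, camera build must start by 166 − 25 = minute 141.
So camera build can start as early as minute 115 and as late as minute 141, giving 141 − 115 = 26 minutes of slack.

26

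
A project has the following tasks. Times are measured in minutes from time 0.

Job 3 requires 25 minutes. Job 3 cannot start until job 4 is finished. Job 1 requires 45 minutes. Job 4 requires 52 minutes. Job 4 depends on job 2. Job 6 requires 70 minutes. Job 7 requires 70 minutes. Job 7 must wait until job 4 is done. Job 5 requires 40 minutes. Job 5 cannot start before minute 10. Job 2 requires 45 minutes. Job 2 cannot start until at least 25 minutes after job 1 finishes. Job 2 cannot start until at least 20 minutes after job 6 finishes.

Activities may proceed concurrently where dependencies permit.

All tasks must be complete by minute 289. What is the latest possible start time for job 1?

52

Job 3 must finish by minute 289; it takes 25 minutes, so it must start by 289 − 25 = minute 264.
Job 7 has no dependents, so it just needs to finish by minute 289. Starting by 289 − 70 = minute 219 achieves that.
Job 4 must finish in time for job 3 (must start by minute 264); job 7 (must start by minute 219). The tightest is minute 219, so job 4 must start by 219 − 52 = minute 167.
Job 2 has to be done before job 4 (must start by minute 167). That means finishing by minute 167, i.e. starting by 167 − 45 = minute 122.
Since job 2 (must start by minute 122, minus 25-minute gap → minute 97) depends on it, job 1 must finish by minute 97. Backing off its 45-minute duration gives a latest start of minute 52.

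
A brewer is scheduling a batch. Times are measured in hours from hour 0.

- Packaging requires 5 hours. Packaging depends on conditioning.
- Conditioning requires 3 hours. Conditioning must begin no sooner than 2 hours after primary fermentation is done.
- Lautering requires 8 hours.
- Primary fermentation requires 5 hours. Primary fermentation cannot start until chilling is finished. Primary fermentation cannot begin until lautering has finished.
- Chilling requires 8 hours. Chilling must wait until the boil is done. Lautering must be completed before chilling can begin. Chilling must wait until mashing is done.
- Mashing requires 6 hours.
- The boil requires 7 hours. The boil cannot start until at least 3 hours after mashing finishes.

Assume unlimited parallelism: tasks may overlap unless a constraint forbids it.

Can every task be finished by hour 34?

Lautering has no prerequisites, so it starts at hour 0 and finishes at hour 8.
Mashing can start immediately at hour 0; it finishes at hour 6.
After mashing (finishes hour 6, plus 3-hour gap → hour 9), the boil can start at hour 9 and finishes at hour 16.
Chilling has to wait for the boil (finishes hour 16); lautering (finishes hour 8); mashing (finishes hour 6). The latest of these is hour 16, so chilling runs hour 16 to 16 + 8 = hour 24.
Primary fermentation cannot start until chilling (finishes hour 24); lautering (finishes hour 8). The controlling bound is hour 24, so primary fermentation finishes at 24 + 5 = hour 29.
Conditioning waits on primary fermentation (finishes hour 29, plus 2-hour gap → hour 31), so it starts at hour 31 and finishes at 31 + 3 = hour 34.
Packaging waits on conditioning (finishes hour 34), so it starts at hour 34 and finishes at 34 + 5 = hour 39.
The earliest everything can be done is hour 39, which is after the deadline of 34, so it is not possible.

No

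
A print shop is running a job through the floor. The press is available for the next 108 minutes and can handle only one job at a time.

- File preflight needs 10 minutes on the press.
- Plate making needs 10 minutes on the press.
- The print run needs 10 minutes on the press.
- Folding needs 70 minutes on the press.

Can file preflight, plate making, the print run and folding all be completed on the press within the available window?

Running back to back, the jobs need 10 + 10 + 10 + 70 = 100 minutes on the press.
Since 100 ≤ 108, they fit within the window.

Yes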